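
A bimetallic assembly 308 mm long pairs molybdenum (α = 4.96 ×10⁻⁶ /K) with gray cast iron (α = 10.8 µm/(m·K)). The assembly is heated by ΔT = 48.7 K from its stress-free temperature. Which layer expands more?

α(molybdenum) = 4.96×10⁻⁶/K vs α(gray cast iron) = 10.8×10⁻⁶/K.
Higher α expands more for the same ΔT: gray cast iron.

gray cast iron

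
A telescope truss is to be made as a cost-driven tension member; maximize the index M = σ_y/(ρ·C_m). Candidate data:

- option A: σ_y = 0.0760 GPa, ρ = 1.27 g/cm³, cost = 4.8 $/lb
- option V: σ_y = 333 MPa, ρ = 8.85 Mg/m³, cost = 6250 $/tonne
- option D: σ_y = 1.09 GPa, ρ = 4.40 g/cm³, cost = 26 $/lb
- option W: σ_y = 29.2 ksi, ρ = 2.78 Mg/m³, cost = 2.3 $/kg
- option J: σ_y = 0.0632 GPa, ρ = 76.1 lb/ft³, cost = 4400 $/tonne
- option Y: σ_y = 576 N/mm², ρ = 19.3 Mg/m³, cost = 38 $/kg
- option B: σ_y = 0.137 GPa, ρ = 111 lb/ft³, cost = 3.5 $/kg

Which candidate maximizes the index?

option W

Convert each candidate to consistent units, then evaluate M:
  option A: σ_y = 76.00 MPa, ρ = 1270 kg/m³, cost = 10.58 $/kg
  option V: σ_y = 333.0 MPa, ρ = 8850 kg/m³, cost = 6.250 $/kg
  option D: σ_y = 1090 MPa, ρ = 4400 kg/m³, cost = 57.32 $/kg
  option W: σ_y = 201.3 MPa, ρ = 2780 kg/m³, cost = 2.300 $/kg
  option J: σ_y = 63.20 MPa, ρ = 1219 kg/m³, cost = 4.400 $/kg
  option Y: σ_y = 576.0 MPa, ρ = 19300 kg/m³, cost = 38.00 $/kg
  option B: σ_y = 137.0 MPa, ρ = 1778 kg/m³, cost = 3.500 $/kg
  option W: M = 31.5 kN·m per $
  option B: M = 22.0 kN·m per $
  option J: M = 11.8 kN·m per $
  option V: M = 6.02 kN·m per $
  option A: M = 5.66 kN·m per $
  option D: M = 4.32 kN·m per $
  option Y: M = 0.785 kN·m per $
The maximum is for option W.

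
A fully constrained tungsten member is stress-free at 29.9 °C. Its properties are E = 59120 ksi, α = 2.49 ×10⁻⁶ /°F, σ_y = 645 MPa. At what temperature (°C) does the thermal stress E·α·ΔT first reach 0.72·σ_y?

284 °C

E = 59120 ksi = 407.6 GPa.
α = 2.49×10⁻⁶/°F × 9/5 = 4.48×10⁻⁶/K.
E·α·ΔT = 464.4 MPa ⇒ ΔT = 464.4 / (407.6×10³ × 4.48×10⁻⁶) = 254.2 K.
T = 29.9 + 254.2 = 284.1 °C.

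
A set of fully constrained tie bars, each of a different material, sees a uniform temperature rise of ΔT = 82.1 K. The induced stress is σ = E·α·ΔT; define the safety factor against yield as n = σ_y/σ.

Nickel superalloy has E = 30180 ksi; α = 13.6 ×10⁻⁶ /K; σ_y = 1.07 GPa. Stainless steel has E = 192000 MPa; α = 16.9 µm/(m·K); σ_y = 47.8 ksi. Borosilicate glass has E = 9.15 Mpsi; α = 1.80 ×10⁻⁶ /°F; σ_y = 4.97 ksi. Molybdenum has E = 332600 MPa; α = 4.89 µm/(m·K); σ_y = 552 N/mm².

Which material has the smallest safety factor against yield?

Per material, after unit conversion:
  nickel superalloy: E = 208.1, α = 13.6, σ_y = 1070 → σ = 232 MPa, n = 4.61
  stainless steel: E = 192.0, α = 16.9, σ_y = 329.6 → σ = 266 MPa, n = 1.24
  borosilicate glass: E = 63.09, α = 3.24, σ_y = 34.27 → σ = 16.8 MPa, n = 2.04
  molybdenum: E = 332.6, α = 4.89, σ_y = 552.0 → σ = 134 MPa, n = 4.13
Stainless steel has the lowest safety factor, n = 1.24.

stainless steel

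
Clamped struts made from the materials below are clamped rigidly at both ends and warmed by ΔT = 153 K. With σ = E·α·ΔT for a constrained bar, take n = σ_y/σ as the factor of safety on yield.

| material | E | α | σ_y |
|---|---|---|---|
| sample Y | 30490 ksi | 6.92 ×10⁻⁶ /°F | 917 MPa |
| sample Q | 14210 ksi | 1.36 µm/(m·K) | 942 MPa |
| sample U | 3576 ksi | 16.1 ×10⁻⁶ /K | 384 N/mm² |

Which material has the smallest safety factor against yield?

sample Y

With everything in SI (GPa, ×10⁻⁶/K, MPa):
  sample Y: E = 210.2, α = 12.5, σ_y = 917.0 → σ = 401 MPa, n = 2.29
  sample Q: E = 97.97, α = 1.36, σ_y = 942.0 → σ = 20.4 MPa, n = 46.2
  sample U: E = 24.66, α = 16.1, σ_y = 384.0 → σ = 60.7 MPa, n = 6.32
The minimum is sample Y at n = 2.29.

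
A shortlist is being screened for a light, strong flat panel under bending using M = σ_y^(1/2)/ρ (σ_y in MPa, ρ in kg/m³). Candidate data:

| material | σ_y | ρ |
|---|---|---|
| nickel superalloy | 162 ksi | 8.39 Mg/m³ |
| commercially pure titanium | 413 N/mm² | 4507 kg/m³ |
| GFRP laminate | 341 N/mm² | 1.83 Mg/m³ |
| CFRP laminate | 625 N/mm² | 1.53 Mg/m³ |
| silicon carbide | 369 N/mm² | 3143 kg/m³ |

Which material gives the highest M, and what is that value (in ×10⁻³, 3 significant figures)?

CFRP laminate, M = 16.3×10⁻³

After converting to SI:
  nickel superalloy: σ_y = 1117 MPa, ρ = 8390 kg/m³
  commercially pure titanium: σ_y = 413.0 MPa, ρ = 4507 kg/m³
  GFRP laminate: σ_y = 341.0 MPa, ρ = 1830 kg/m³
  CFRP laminate: σ_y = 625.0 MPa, ρ = 1530 kg/m³
  silicon carbide: σ_y = 369.0 MPa, ρ = 3143 kg/m³
  CFRP laminate: M = 16.3×10⁻³
  GFRP laminate: M = 10.1×10⁻³
  silicon carbide: M = 6.11×10⁻³
  commercially pure titanium: M = 4.51×10⁻³
  nickel superalloy: M = 3.98×10⁻³
CFRP laminate ranks first.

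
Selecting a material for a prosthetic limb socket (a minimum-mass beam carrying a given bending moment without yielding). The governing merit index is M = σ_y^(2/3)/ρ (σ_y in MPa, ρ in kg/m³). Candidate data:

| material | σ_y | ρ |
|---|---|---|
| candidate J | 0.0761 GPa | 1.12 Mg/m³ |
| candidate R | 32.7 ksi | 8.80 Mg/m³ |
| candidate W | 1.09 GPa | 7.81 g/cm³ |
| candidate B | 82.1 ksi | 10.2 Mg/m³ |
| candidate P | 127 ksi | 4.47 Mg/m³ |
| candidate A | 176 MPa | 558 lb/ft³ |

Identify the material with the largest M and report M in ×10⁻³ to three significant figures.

After converting to SI:
  candidate J: σ_y = 76.10 MPa, ρ = 1120 kg/m³
  candidate R: σ_y = 225.5 MPa, ρ = 8800 kg/m³
  candidate W: σ_y = 1090 MPa, ρ = 7810 kg/m³
  candidate B: σ_y = 566.1 MPa, ρ = 10200 kg/m³
  candidate P: σ_y = 875.6 MPa, ρ = 4470 kg/m³
  candidate A: σ_y = 176.0 MPa, ρ = 8938 kg/m³
  candidate P: M = 20.5×10⁻³
  candidate J: M = 16.0×10⁻³
  candidate W: M = 13.6×10⁻³
  candidate B: M = 6.71×10⁻³
  candidate R: M = 4.21×10⁻³
  candidate A: M = 3.51×10⁻³
The maximum is for candidate P.

candidate P, M = 20.5×10⁻³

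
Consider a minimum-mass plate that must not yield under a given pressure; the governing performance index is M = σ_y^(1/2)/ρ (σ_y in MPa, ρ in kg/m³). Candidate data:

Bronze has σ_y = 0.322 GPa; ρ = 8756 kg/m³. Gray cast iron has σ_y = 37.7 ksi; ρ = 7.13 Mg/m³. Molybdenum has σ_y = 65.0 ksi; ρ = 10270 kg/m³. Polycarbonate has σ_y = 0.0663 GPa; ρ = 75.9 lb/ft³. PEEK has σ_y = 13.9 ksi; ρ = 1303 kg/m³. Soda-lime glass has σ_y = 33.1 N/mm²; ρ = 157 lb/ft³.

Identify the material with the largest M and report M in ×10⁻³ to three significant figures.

PEEK, M = 7.51×10⁻³

Putting every candidate on a common basis:
  bronze: σ_y = 322.0 MPa, ρ = 8756 kg/m³
  gray cast iron: σ_y = 259.9 MPa, ρ = 7130 kg/m³
  molybdenum: σ_y = 448.2 MPa, ρ = 10270 kg/m³
  polycarbonate: σ_y = 66.30 MPa, ρ = 1216 kg/m³
  PEEK: σ_y = 95.84 MPa, ρ = 1303 kg/m³
  soda-lime glass: σ_y = 33.10 MPa, ρ = 2515 kg/m³
  PEEK: M = 7.51×10⁻³
  polycarbonate: M = 6.70×10⁻³
  soda-lime glass: M = 2.29×10⁻³
  gray cast iron: M = 2.26×10⁻³
  molybdenum: M = 2.06×10⁻³
  bronze: M = 2.05×10⁻³
Highest index: PEEK.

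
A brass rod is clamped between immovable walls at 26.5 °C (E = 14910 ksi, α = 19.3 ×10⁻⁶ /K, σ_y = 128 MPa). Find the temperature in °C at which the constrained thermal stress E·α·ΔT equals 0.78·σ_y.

E = 14910 ksi = 102.8 GPa.
E·α·ΔT = 99.84 MPa ⇒ ΔT = 99.84 / (102.8×10³ × 19.3×10⁻⁶) = 50.32 K.
T = 26.5 + 50.32 = 76.82 °C.

76.8 °C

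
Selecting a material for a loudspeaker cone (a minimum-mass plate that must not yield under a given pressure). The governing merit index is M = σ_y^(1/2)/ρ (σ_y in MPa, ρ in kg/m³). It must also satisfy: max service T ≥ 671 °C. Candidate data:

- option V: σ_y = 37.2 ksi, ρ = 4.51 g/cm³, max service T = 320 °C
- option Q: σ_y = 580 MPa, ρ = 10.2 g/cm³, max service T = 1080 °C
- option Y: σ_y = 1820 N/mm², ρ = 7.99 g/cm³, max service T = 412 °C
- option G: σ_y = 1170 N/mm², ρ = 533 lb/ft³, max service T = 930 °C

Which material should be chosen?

Screen on constraints: max service T ≥ 671 °C. Survivors: option Q, option G.
In SI units:
  option Q: σ_y = 580.0 MPa, ρ = 10200 kg/m³
  option G: σ_y = 1170 MPa, ρ = 8538 kg/m³
  option G: M = 4.01×10⁻³
  option Q: M = 2.36×10⁻³
Option G has the largest M.

option G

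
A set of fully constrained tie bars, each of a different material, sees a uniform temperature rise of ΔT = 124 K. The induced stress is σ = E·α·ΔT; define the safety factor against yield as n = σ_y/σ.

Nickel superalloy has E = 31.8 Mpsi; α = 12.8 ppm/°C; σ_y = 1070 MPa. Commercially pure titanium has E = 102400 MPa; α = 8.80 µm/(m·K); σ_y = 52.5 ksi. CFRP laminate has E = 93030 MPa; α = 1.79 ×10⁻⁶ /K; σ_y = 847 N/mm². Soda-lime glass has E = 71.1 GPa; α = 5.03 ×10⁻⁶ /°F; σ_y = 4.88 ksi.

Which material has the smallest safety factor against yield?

In consistent units (E in GPa, α in ×10⁻⁶/K, σ_y in MPa):
  nickel superalloy: E = 219.3, α = 12.8, σ_y = 1070 → σ = 348 MPa, n = 3.07
  commercially pure titanium: E = 102.4, α = 8.80, σ_y = 362.0 → σ = 112 MPa, n = 3.24
  CFRP laminate: E = 93.03, α = 1.79, σ_y = 847.0 → σ = 20.6 MPa, n = 41.0
  soda-lime glass: E = 71.10, α = 9.05, σ_y = 33.65 → σ = 79.8 MPa, n = 0.422
Smallest n: soda-lime glass with n = 0.422.

soda-lime glass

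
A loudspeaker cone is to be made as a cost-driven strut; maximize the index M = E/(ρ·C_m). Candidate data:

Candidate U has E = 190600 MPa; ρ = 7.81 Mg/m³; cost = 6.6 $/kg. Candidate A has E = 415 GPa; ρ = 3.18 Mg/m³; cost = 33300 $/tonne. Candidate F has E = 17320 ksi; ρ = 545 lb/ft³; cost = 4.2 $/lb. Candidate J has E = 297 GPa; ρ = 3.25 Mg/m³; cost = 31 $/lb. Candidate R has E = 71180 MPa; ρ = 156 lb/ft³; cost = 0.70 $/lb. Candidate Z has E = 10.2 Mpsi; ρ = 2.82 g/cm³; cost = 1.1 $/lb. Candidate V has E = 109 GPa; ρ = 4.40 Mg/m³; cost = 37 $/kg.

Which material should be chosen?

Convert each candidate to consistent units, then evaluate M:
  candidate U: E = 190.6 GPa, ρ = 7810 kg/m³, cost = 6.600 $/kg
  candidate A: E = 415.0 GPa, ρ = 3180 kg/m³, cost = 33.30 $/kg
  candidate F: E = 119.4 GPa, ρ = 8730 kg/m³, cost = 9.259 $/kg
  candidate J: E = 297.0 GPa, ρ = 3250 kg/m³, cost = 68.34 $/kg
  candidate R: E = 71.18 GPa, ρ = 2499 kg/m³, cost = 1.543 $/kg
  candidate Z: E = 70.33 GPa, ρ = 2820 kg/m³, cost = 2.425 $/kg
  candidate V: E = 109.0 GPa, ρ = 4400 kg/m³, cost = 37.00 $/kg
  candidate R: M = 18.5 MN·m per $
  candidate Z: M = 10.3 MN·m per $
  candidate A: M = 3.92 MN·m per $
  candidate U: M = 3.70 MN·m per $
  candidate F: M = 1.48 MN·m per $
  candidate J: M = 1.34 MN·m per $
  candidate V: M = 0.670 MN·m per $
Candidate R has the largest M.

candidate R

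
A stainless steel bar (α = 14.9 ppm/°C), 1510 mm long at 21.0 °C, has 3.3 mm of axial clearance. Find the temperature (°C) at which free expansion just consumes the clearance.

168 °C

α·L₀·ΔT = 3.3 mm ⇒ ΔT = 3.3 / (14.9×10⁻⁶ × 1510.0) = 146.7 K.
T = 21.0 + 146.7 = 167.7 °C.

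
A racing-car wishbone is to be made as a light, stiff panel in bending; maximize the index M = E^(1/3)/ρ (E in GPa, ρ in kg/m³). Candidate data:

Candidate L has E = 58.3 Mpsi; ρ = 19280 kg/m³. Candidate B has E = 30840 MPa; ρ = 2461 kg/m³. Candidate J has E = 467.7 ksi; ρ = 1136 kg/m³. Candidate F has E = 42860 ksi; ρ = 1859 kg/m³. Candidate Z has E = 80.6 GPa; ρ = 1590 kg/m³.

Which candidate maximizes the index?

Normalizing units and computing the index:
  candidate L: E = 402.0 GPa, ρ = 19280 kg/m³
  candidate B: E = 30.84 GPa, ρ = 2461 kg/m³
  candidate J: E = 3.225 GPa, ρ = 1136 kg/m³
  candidate F: E = 295.5 GPa, ρ = 1859 kg/m³
  candidate Z: E = 80.60 GPa, ρ = 1590 kg/m³
  candidate F: M = 3.58×10⁻³
  candidate Z: M = 2.72×10⁻³
  candidate J: M = 1.30×10⁻³
  candidate B: M = 1.27×10⁻³
  candidate L: M = 0.383×10⁻³
Candidate F ranks first.

candidate F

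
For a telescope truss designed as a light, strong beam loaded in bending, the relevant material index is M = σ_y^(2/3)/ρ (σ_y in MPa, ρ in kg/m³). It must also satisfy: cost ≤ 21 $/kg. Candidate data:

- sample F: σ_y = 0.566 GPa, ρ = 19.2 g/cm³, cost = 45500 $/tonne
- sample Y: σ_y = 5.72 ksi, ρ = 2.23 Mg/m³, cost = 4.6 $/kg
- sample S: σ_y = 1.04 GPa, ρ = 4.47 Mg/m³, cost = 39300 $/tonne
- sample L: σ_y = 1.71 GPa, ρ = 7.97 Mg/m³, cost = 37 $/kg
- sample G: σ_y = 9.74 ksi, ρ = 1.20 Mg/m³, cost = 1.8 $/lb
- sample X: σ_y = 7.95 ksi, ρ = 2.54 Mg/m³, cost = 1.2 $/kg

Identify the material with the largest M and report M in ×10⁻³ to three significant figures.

Screen on constraints: cost ≤ 21 $/kg. Survivors: sample Y, sample G, sample X.
Normalizing units and computing the index:
  sample Y: σ_y = 39.44 MPa, ρ = 2230 kg/m³
  sample G: σ_y = 67.15 MPa, ρ = 1200 kg/m³
  sample X: σ_y = 54.81 MPa, ρ = 2540 kg/m³
  sample G: M = 13.8×10⁻³
  sample X: M = 5.68×10⁻³
  sample Y: M = 5.20×10⁻³
Sample G has the largest M.

sample G, M = 13.8×10⁻³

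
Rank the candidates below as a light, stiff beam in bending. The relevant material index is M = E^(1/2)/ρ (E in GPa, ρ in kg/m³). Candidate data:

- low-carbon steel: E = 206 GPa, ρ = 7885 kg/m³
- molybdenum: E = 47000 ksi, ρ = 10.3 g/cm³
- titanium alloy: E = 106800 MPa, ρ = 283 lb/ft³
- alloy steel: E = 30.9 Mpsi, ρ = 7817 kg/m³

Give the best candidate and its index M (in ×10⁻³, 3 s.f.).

titanium alloy, M = 2.28×10⁻³

Convert each candidate to consistent units, then evaluate M:
  low-carbon steel: E = 206.0 GPa, ρ = 7885 kg/m³
  molybdenum: E = 324.1 GPa, ρ = 10300 kg/m³
  titanium alloy: E = 106.8 GPa, ρ = 4533 kg/m³
  alloy steel: E = 213.0 GPa, ρ = 7817 kg/m³
  titanium alloy: M = 2.28×10⁻³
  alloy steel: M = 1.87×10⁻³
  low-carbon steel: M = 1.82×10⁻³
  molybdenum: M = 1.75×10⁻³
Titanium alloy ranks first.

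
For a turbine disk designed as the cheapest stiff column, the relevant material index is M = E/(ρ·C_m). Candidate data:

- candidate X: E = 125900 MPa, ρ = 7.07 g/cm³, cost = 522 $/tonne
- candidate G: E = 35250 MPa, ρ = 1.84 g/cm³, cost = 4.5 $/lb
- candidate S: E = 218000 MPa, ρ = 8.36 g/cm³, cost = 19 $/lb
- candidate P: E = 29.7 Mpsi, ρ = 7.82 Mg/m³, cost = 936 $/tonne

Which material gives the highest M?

candidate X

After converting to SI:
  candidate X: E = 125.9 GPa, ρ = 7070 kg/m³, cost = 0.5220 $/kg
  candidate G: E = 35.25 GPa, ρ = 1840 kg/m³, cost = 9.921 $/kg
  candidate S: E = 218.0 GPa, ρ = 8360 kg/m³, cost = 41.89 $/kg
  candidate P: E = 204.8 GPa, ρ = 7820 kg/m³, cost = 0.9360 $/kg
  candidate X: M = 34.1 MN·m per $
  candidate P: M = 28.0 MN·m per $
  candidate G: M = 1.93 MN·m per $
  candidate S: M = 0.623 MN·m per $
Candidate X has the largest M.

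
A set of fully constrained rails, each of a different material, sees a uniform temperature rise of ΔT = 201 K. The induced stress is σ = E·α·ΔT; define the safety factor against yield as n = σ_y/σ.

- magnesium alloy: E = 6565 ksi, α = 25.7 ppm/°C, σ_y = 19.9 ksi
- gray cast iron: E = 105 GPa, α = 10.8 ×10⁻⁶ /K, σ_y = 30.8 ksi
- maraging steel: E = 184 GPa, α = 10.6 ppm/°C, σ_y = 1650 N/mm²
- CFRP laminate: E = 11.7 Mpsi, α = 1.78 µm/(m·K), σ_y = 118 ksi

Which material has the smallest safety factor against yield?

Converting E to GPa, α to ×10⁻⁶/K, σ_y to MPa, then σ and n for each:
  magnesium alloy: E = 45.26, α = 25.7, σ_y = 137.2 → σ = 234 MPa, n = 0.587
  gray cast iron: E = 105.0, α = 10.8, σ_y = 212.4 → σ = 228 MPa, n = 0.932
  maraging steel: E = 184.0, α = 10.6, σ_y = 1650 → σ = 392 MPa, n = 4.21
  CFRP laminate: E = 80.67, α = 1.78, σ_y = 813.6 → σ = 28.9 MPa, n = 28.2
Smallest n: magnesium alloy with n = 0.587.

magnesium alloy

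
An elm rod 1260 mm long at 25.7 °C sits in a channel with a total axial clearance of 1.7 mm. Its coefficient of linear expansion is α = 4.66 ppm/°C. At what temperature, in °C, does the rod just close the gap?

α·L₀·ΔT = 1.7 mm ⇒ ΔT = 1.7 / (4.66×10⁻⁶ × 1260.0) = 289.5 K.
T = 25.7 + 289.5 = 315.2 °C.

315 °C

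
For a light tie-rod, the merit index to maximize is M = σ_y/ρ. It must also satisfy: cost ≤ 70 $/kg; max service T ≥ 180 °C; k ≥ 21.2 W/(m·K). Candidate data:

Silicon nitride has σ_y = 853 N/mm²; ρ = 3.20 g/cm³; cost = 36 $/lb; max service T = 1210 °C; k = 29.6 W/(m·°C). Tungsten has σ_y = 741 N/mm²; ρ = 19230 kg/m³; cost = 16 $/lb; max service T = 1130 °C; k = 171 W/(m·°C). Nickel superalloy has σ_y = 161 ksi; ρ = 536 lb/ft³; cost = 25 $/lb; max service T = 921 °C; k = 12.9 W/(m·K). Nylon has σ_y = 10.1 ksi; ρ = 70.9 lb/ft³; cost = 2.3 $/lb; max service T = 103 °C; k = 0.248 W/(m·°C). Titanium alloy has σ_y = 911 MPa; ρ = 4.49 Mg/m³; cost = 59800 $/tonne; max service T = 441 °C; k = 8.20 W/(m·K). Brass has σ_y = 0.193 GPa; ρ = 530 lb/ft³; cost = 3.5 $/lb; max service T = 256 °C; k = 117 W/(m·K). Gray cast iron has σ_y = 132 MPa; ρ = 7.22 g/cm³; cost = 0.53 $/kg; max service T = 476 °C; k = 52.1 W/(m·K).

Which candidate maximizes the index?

Screen on constraints: cost ≤ 70 $/kg; max service T ≥ 180 °C; k ≥ 21.2 W/(m·K). Survivors: tungsten, brass, gray cast iron.
Normalizing units and computing the index:
  tungsten: σ_y = 741.0 MPa, ρ = 19230 kg/m³
  brass: σ_y = 193.0 MPa, ρ = 8490 kg/m³
  gray cast iron: σ_y = 132.0 MPa, ρ = 7220 kg/m³
  tungsten: M = 38.5 kN·m/kg
  brass: M = 22.7 kN·m/kg
  gray cast iron: M = 18.3 kN·m/kg
Tungsten has the largest M.

tungsten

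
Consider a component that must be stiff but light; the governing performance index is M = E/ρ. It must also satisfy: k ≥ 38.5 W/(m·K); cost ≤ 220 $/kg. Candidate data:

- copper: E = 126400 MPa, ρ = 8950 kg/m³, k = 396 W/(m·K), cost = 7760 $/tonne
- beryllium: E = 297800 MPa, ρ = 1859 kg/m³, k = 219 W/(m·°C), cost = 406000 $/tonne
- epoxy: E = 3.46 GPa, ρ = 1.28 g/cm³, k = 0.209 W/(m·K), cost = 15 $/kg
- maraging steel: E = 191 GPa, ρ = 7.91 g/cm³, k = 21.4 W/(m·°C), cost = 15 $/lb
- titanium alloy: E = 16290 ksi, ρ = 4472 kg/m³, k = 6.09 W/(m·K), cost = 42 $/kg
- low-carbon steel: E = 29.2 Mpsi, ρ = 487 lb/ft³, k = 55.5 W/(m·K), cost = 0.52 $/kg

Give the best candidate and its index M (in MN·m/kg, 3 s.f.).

Screen on constraints: k ≥ 38.5 W/(m·K); cost ≤ 220 $/kg. Survivors: copper, low-carbon steel.
After converting to SI:
  copper: E = 126.4 GPa, ρ = 8950 kg/m³
  low-carbon steel: E = 201.3 GPa, ρ = 7801 kg/m³
  low-carbon steel: M = 25.8 MN·m/kg
  copper: M = 14.1 MN·m/kg
Low-carbon steel has the largest M.

low-carbon steel, M = 25.8 MN·m/kg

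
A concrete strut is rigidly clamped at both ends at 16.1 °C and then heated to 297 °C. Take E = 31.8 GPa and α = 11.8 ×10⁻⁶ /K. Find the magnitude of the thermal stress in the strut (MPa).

105 MPa

ΔT = 280.9 K. Constrained thermal stress σ = E·α·ΔT = 31.80×10³ MPa × 11.8×10⁻⁶ × 280.9 = 105 MPa (compressive).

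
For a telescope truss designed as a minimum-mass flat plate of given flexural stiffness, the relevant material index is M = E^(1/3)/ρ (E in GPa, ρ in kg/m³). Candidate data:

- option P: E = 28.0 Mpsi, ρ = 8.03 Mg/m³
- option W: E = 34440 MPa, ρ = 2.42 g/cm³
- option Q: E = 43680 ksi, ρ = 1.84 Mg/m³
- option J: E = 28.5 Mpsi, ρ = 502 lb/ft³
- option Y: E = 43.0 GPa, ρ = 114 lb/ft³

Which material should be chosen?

option Q

Putting every candidate on a common basis:
  option P: E = 193.1 GPa, ρ = 8030 kg/m³
  option W: E = 34.44 GPa, ρ = 2420 kg/m³
  option Q: E = 301.2 GPa, ρ = 1840 kg/m³
  option J: E = 196.5 GPa, ρ = 8041 kg/m³
  option Y: E = 43.00 GPa, ρ = 1826 kg/m³
  option Q: M = 3.64×10⁻³
  option Y: M = 1.92×10⁻³
  option W: M = 1.34×10⁻³
  option J: M = 0.723×10⁻³
  option P: M = 0.720×10⁻³
The maximum is for option Q.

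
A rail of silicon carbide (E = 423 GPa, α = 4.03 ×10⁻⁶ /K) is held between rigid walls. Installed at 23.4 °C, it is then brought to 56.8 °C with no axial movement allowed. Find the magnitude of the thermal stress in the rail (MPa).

56.9 MPa

ΔT = 33.40 K. Constrained thermal stress σ = E·α·ΔT = 423.0×10³ MPa × 4.03×10⁻⁶ × 33.40 = 56.9 MPa (compressive).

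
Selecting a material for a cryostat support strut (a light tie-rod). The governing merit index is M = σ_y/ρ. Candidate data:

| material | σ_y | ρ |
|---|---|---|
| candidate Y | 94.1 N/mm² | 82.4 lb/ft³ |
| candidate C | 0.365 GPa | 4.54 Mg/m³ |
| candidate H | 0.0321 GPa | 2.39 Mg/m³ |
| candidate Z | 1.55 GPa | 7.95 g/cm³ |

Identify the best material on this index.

After converting to SI:
  candidate Y: σ_y = 94.10 MPa, ρ = 1320 kg/m³
  candidate C: σ_y = 365.0 MPa, ρ = 4540 kg/m³
  candidate H: σ_y = 32.10 MPa, ρ = 2390 kg/m³
  candidate Z: σ_y = 1550 MPa, ρ = 7950 kg/m³
  candidate Z: M = 195 kN·m/kg
  candidate C: M = 80.4 kN·m/kg
  candidate Y: M = 71.3 kN·m/kg
  candidate H: M = 13.4 kN·m/kg
Candidate Z has the largest M.

candidate Z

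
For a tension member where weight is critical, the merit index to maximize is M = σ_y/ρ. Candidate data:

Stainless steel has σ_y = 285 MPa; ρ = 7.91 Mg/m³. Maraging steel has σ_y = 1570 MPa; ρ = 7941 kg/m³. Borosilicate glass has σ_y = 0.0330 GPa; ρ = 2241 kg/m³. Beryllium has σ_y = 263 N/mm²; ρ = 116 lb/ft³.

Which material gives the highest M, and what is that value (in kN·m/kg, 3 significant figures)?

maraging steel, M = 198 kN·m/kg

Normalizing units and computing the index:
  stainless steel: σ_y = 285.0 MPa, ρ = 7910 kg/m³
  maraging steel: σ_y = 1570 MPa, ρ = 7941 kg/m³
  borosilicate glass: σ_y = 33.00 MPa, ρ = 2241 kg/m³
  beryllium: σ_y = 263.0 MPa, ρ = 1858 kg/m³
  maraging steel: M = 198 kN·m/kg
  beryllium: M = 142 kN·m/kg
  stainless steel: M = 36.0 kN·m/kg
  borosilicate glass: M = 14.7 kN·m/kg
Maraging steel ranks first.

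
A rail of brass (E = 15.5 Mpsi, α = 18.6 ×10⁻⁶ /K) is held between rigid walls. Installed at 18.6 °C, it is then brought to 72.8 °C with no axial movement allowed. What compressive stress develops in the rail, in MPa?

E = 15.5 Mpsi = 106.9 GPa.
ΔT = 54.20 K. Constrained thermal stress σ = E·α·ΔT = 106.9×10³ MPa × 18.6×10⁻⁶ × 54.20 = 108 MPa (compressive).

108 MPa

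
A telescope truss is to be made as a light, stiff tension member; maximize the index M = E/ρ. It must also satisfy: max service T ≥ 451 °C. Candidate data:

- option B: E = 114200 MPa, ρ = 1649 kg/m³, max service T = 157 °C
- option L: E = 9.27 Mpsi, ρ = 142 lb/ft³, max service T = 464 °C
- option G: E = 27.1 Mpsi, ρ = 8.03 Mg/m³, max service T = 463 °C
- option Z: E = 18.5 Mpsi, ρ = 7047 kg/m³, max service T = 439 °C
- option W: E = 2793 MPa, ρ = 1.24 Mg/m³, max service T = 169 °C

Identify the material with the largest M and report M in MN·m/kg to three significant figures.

option L, M = 28.1 MN·m/kg

Screen on constraints: max service T ≥ 451 °C. Survivors: option L, option G.
In SI units:
  option L: E = 63.91 GPa, ρ = 2275 kg/m³
  option G: E = 186.8 GPa, ρ = 8030 kg/m³
  option L: M = 28.1 MN·m/kg
  option G: M = 23.3 MN·m/kg
The maximum is for option L.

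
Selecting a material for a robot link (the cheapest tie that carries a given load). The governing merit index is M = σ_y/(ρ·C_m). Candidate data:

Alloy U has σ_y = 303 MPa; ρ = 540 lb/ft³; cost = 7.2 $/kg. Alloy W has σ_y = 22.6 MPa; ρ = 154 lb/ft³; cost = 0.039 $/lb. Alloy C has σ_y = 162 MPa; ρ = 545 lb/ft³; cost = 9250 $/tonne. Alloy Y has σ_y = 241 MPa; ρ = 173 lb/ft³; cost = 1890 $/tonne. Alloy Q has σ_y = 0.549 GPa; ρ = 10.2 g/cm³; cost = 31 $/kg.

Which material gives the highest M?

Normalizing units and computing the index:
  alloy U: σ_y = 303.0 MPa, ρ = 8650 kg/m³, cost = 7.200 $/kg
  alloy W: σ_y = 22.60 MPa, ρ = 2467 kg/m³, cost = 0.08598 $/kg
  alloy C: σ_y = 162.0 MPa, ρ = 8730 kg/m³, cost = 9.250 $/kg
  alloy Y: σ_y = 241.0 MPa, ρ = 2771 kg/m³, cost = 1.890 $/kg
  alloy Q: σ_y = 549.0 MPa, ρ = 10200 kg/m³, cost = 31.00 $/kg
  alloy W: M = 107 kN·m per $
  alloy Y: M = 46.0 kN·m per $
  alloy U: M = 4.87 kN·m per $
  alloy C: M = 2.01 kN·m per $
  alloy Q: M = 1.74 kN·m per $
Alloy W ranks first.

alloy W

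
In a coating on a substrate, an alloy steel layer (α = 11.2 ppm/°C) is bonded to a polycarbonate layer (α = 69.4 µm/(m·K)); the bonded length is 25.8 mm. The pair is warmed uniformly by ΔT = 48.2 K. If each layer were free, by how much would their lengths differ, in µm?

72.4 µm

Δα = |11.2 − 69.4|×10⁻⁶/K = 58.2×10⁻⁶/K.
ΔL_mismatch = Δα·L·ΔT = 58.2×10⁻⁶ × 25.8 mm × 48.2 K = 72.4 µm.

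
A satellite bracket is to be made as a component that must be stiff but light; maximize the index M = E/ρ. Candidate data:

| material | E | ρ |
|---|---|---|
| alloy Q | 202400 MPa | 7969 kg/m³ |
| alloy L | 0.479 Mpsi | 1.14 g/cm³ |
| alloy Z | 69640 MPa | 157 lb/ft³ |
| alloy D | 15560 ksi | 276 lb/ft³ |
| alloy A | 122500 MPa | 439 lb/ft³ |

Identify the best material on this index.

Convert each candidate to consistent units, then evaluate M:
  alloy Q: E = 202.4 GPa, ρ = 7969 kg/m³
  alloy L: E = 3.303 GPa, ρ = 1140 kg/m³
  alloy Z: E = 69.64 GPa, ρ = 2515 kg/m³
  alloy D: E = 107.3 GPa, ρ = 4421 kg/m³
  alloy A: E = 122.5 GPa, ρ = 7032 kg/m³
  alloy Z: M = 27.7 MN·m/kg
  alloy Q: M = 25.4 MN·m/kg
  alloy D: M = 24.3 MN·m/kg
  alloy A: M = 17.4 MN·m/kg
  alloy L: M = 2.90 MN·m/kg
The maximum is for alloy Z.

alloy Z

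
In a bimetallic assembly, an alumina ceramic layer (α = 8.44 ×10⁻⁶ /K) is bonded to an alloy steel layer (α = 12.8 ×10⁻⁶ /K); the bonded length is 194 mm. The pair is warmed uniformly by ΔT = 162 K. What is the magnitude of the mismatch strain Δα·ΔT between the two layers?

Δα = |8.44 − 12.8|×10⁻⁶/K = 4.36×10⁻⁶/K.
Mismatch strain = Δα·ΔT = 4.36×10⁻⁶ × 162.0 = 7.06×10⁻⁴.

7.06×10⁻⁴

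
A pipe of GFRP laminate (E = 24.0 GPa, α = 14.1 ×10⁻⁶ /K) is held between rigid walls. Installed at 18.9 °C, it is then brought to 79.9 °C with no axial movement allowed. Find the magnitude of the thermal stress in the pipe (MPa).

20.6 MPa

ΔT = 61.00 K. Constrained thermal stress σ = E·α·ΔT = 24.00×10³ MPa × 14.1×10⁻⁶ × 61.00 = 20.6 MPa (compressive).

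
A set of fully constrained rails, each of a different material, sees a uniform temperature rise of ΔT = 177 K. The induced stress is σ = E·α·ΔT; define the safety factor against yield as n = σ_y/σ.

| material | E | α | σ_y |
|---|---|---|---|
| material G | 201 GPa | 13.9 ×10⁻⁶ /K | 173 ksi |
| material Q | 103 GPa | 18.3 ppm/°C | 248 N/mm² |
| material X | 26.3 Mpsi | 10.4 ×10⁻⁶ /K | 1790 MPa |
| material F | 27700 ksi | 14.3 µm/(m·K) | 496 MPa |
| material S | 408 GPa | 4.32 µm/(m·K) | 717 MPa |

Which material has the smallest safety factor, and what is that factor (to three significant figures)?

Per material, after unit conversion:
  material G: E = 201.0, α = 13.9, σ_y = 1193 → σ = 495 MPa, n = 2.41
  material Q: E = 103.0, α = 18.3, σ_y = 248.0 → σ = 334 MPa, n = 0.743
  material X: E = 181.3, α = 10.4, σ_y = 1790 → σ = 334 MPa, n = 5.36
  material F: E = 191.0, α = 14.3, σ_y = 496.0 → σ = 483 MPa, n = 1.03
  material S: E = 408.0, α = 4.32, σ_y = 717.0 → σ = 312 MPa, n = 2.30
Smallest n: material Q with n = 0.743.

material Q, n = 0.743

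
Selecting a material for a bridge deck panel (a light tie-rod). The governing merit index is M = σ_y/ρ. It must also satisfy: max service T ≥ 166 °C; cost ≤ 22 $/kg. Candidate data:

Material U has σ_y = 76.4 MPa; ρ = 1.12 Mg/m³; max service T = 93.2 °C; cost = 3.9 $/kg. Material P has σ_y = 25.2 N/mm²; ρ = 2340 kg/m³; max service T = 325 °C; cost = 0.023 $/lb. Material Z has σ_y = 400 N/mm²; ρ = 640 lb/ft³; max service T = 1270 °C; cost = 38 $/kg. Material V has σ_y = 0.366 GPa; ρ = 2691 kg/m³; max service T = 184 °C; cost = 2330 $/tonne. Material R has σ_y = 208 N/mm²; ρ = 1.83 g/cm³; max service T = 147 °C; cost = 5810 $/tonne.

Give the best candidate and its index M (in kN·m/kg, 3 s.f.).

Screen on constraints: max service T ≥ 166 °C; cost ≤ 22 $/kg. Survivors: material P, material V.
Convert each candidate to consistent units, then evaluate M:
  material P: σ_y = 25.20 MPa, ρ = 2340 kg/m³
  material V: σ_y = 366.0 MPa, ρ = 2691 kg/m³
  material V: M = 136 kN·m/kg
  material P: M = 10.8 kN·m/kg
Material V has the largest M.

material V, M = 136 kN·m/kg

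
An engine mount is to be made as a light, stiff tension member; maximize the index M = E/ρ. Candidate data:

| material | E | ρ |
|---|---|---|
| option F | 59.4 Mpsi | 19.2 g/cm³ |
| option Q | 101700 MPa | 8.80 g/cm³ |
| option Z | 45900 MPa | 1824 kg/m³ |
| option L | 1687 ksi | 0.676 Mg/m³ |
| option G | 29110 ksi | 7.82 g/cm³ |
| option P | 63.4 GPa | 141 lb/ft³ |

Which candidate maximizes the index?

In SI units:
  option F: E = 409.5 GPa, ρ = 19200 kg/m³
  option Q: E = 101.7 GPa, ρ = 8800 kg/m³
  option Z: E = 45.90 GPa, ρ = 1824 kg/m³
  option L: E = 11.63 GPa, ρ = 676.0 kg/m³
  option G: E = 200.7 GPa, ρ = 7820 kg/m³
  option P: E = 63.40 GPa, ρ = 2259 kg/m³
  option P: M = 28.1 MN·m/kg
  option G: M = 25.7 MN·m/kg
  option Z: M = 25.2 MN·m/kg
  option F: M = 21.3 MN·m/kg
  option L: M = 17.2 MN·m/kg
  option Q: M = 11.6 MN·m/kg
Highest index: option P.

option P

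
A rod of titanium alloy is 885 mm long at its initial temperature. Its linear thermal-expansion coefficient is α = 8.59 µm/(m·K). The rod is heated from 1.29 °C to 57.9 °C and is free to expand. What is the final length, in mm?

885.43 mm

ΔT = 57.9 − 1.29 = 56.61 K.
ΔL = α·L₀·ΔT = 8.59×10⁻⁶ × 885 mm × 56.61 K = 0.430 mm.
L = L₀ + ΔL = 885 + 0.430 = 885.43 mm.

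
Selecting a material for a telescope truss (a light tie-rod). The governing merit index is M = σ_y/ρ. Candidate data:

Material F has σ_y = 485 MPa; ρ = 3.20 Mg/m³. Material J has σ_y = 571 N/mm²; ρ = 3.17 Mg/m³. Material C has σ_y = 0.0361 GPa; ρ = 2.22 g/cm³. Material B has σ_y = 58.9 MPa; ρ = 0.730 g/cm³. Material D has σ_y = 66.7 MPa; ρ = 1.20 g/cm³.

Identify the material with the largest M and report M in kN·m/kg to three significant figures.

Putting every candidate on a common basis:
  material F: σ_y = 485.0 MPa, ρ = 3200 kg/m³
  material J: σ_y = 571.0 MPa, ρ = 3170 kg/m³
  material C: σ_y = 36.10 MPa, ρ = 2220 kg/m³
  material B: σ_y = 58.90 MPa, ρ = 730.0 kg/m³
  material D: σ_y = 66.70 MPa, ρ = 1200 kg/m³
  material J: M = 180 kN·m/kg
  material F: M = 152 kN·m/kg
  material B: M = 80.7 kN·m/kg
  material D: M = 55.6 kN·m/kg
  material C: M = 16.3 kN·m/kg
Material J has the largest M.

material J, M = 180 kN·m/kg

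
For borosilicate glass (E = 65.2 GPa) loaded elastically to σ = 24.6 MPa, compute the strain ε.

ε = σ/E = 24.6 / 65200 = 3.77×10⁻⁴.

3.77×10⁻⁴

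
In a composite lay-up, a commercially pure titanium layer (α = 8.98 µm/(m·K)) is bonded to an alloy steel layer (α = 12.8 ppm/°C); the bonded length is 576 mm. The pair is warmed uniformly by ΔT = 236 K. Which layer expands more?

alloy steel

α(commercially pure titanium) = 8.98×10⁻⁶/K vs α(alloy steel) = 12.8×10⁻⁶/K.
Higher α expands more for the same ΔT: alloy steel.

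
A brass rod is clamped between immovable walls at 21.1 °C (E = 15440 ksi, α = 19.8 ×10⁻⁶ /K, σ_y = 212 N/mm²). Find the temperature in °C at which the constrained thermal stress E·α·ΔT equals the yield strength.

122 °C

E = 15440 ksi = 106.5 GPa.
σ_y = 212 N/mm² = 212.0 MPa.
E·α·ΔT = 212.0 MPa ⇒ ΔT = 212.0 / (106.5×10³ × 19.8×10⁻⁶) = 100.6 K.
T = 21.1 + 100.6 = 121.7 °C.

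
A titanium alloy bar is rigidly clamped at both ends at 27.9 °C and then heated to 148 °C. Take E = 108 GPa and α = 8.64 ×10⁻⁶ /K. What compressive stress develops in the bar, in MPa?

ΔT = 120.1 K. Constrained thermal stress σ = E·α·ΔT = 108.0×10³ MPa × 8.64×10⁻⁶ × 120.1 = 112 MPa (compressive).

112 MPa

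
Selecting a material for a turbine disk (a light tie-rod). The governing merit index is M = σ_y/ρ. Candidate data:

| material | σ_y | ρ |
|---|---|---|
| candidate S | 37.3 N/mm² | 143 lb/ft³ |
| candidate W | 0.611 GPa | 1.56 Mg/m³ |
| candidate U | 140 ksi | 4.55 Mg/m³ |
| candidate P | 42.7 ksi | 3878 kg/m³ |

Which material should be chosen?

candidate W

In SI units:
  candidate S: σ_y = 37.30 MPa, ρ = 2291 kg/m³
  candidate W: σ_y = 611.0 MPa, ρ = 1560 kg/m³
  candidate U: σ_y = 965.3 MPa, ρ = 4550 kg/m³
  candidate P: σ_y = 294.4 MPa, ρ = 3878 kg/m³
  candidate W: M = 392 kN·m/kg
  candidate U: M = 212 kN·m/kg
  candidate P: M = 75.9 kN·m/kg
  candidate S: M = 16.3 kN·m/kg
Highest index: candidate W.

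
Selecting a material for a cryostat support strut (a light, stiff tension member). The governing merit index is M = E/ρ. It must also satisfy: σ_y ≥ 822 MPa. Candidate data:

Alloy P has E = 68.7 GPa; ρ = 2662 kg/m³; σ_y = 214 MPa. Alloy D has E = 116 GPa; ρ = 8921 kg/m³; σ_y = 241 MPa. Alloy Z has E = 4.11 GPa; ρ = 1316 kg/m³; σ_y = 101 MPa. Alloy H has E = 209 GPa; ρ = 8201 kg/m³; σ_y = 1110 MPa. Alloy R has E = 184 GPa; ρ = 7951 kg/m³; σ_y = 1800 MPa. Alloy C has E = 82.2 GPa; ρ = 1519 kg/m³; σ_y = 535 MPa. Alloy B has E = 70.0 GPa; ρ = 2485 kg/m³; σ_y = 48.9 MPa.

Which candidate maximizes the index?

alloy H

Screen on constraints: σ_y ≥ 822 MPa. Survivors: alloy H, alloy R.
Evaluate M for each candidate:
  alloy H: M = 25.5 MN·m/kg
  alloy R: M = 23.1 MN·m/kg
Highest index: alloy H.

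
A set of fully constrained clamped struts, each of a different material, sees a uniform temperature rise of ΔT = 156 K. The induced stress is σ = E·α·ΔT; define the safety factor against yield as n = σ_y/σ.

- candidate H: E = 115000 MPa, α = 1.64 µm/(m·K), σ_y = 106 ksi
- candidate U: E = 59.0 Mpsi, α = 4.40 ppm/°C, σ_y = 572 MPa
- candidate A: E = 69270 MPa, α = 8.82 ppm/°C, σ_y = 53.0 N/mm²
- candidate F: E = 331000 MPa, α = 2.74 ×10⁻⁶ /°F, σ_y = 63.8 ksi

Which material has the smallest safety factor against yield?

Converting E to GPa, α to ×10⁻⁶/K, σ_y to MPa, then σ and n for each:
  candidate H: E = 115.0, α = 1.64, σ_y = 730.8 → σ = 29.4 MPa, n = 24.8
  candidate U: E = 406.8, α = 4.40, σ_y = 572.0 → σ = 279 MPa, n = 2.05
  candidate A: E = 69.27, α = 8.82, σ_y = 53.00 → σ = 95.3 MPa, n = 0.556
  candidate F: E = 331.0, α = 4.93, σ_y = 439.9 → σ = 255 MPa, n = 1.73
The minimum is candidate A at n = 0.556.

candidate A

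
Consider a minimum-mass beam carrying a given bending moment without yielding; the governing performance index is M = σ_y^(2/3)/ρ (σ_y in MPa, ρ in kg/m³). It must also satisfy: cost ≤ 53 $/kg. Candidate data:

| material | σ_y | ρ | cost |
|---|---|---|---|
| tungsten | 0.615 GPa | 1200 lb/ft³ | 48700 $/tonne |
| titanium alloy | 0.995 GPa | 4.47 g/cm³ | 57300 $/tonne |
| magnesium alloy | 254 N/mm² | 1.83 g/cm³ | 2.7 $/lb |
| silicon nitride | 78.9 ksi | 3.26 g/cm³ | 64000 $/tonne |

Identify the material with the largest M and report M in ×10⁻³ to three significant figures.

magnesium alloy, M = 21.9×10⁻³

Screen on constraints: cost ≤ 53 $/kg. Survivors: tungsten, magnesium alloy.
Normalizing units and computing the index:
  tungsten: σ_y = 615.0 MPa, ρ = 19220 kg/m³
  magnesium alloy: σ_y = 254.0 MPa, ρ = 1830 kg/m³
  magnesium alloy: M = 21.9×10⁻³
  tungsten: M = 3.76×10⁻³
Magnesium alloy has the largest M.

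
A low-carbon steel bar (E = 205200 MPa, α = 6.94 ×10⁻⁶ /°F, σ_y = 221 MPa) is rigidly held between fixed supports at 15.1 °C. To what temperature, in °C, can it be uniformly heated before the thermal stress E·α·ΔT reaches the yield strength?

E = 205200 MPa = 205.2 GPa.
α = 6.94×10⁻⁶/°F × 9/5 = 12.5×10⁻⁶/K.
E·α·ΔT = 221.0 MPa ⇒ ΔT = 221.0 / (205.2×10³ × 12.5×10⁻⁶) = 86.22 K.
T = 15.1 + 86.22 = 101.3 °C.

101 °C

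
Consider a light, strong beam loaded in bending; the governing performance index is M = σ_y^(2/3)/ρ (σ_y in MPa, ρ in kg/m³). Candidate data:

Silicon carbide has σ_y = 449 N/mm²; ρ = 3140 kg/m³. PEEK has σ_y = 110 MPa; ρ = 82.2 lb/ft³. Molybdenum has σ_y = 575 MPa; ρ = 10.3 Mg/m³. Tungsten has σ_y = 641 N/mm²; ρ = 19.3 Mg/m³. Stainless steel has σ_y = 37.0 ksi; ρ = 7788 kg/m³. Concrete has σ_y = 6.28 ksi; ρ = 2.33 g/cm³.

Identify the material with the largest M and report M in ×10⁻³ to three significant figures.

silicon carbide, M = 18.7×10⁻³

Putting every candidate on a common basis:
  silicon carbide: σ_y = 449.0 MPa, ρ = 3140 kg/m³
  PEEK: σ_y = 110.0 MPa, ρ = 1317 kg/m³
  molybdenum: σ_y = 575.0 MPa, ρ = 10300 kg/m³
  tungsten: σ_y = 641.0 MPa, ρ = 19300 kg/m³
  stainless steel: σ_y = 255.1 MPa, ρ = 7788 kg/m³
  concrete: σ_y = 43.30 MPa, ρ = 2330 kg/m³
  silicon carbide: M = 18.7×10⁻³
  PEEK: M = 17.4×10⁻³
  molybdenum: M = 6.71×10⁻³
  concrete: M = 5.29×10⁻³
  stainless steel: M = 5.16×10⁻³
  tungsten: M = 3.85×10⁻³
Silicon carbide has the largest M.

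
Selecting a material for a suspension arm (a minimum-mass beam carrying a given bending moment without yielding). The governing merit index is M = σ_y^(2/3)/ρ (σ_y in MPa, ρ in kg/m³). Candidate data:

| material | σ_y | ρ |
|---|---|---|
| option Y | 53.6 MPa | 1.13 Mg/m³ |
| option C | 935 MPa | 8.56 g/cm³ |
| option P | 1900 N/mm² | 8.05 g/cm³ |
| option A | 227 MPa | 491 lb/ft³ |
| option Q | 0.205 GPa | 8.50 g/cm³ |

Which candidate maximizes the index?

After converting to SI:
  option Y: σ_y = 53.60 MPa, ρ = 1130 kg/m³
  option C: σ_y = 935.0 MPa, ρ = 8560 kg/m³
  option P: σ_y = 1900 MPa, ρ = 8050 kg/m³
  option A: σ_y = 227.0 MPa, ρ = 7865 kg/m³
  option Q: σ_y = 205.0 MPa, ρ = 8500 kg/m³
  option P: M = 19.1×10⁻³
  option Y: M = 12.6×10⁻³
  option C: M = 11.2×10⁻³
  option A: M = 4.73×10⁻³
  option Q: M = 4.09×10⁻³
Option P ranks first.

option P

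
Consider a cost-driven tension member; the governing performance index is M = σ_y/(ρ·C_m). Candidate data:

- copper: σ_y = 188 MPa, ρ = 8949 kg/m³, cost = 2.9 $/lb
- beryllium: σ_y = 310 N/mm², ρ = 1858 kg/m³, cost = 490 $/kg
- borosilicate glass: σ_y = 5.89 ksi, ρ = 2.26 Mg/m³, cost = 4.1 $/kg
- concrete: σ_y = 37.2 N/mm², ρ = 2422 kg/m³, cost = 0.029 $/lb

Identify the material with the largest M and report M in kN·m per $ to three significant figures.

concrete, M = 240 kN·m per $

In SI units:
  copper: σ_y = 188.0 MPa, ρ = 8949 kg/m³, cost = 6.393 $/kg
  beryllium: σ_y = 310.0 MPa, ρ = 1858 kg/m³, cost = 490.0 $/kg
  borosilicate glass: σ_y = 40.61 MPa, ρ = 2260 kg/m³, cost = 4.100 $/kg
  concrete: σ_y = 37.20 MPa, ρ = 2422 kg/m³, cost = 0.06393 $/kg
  concrete: M = 240 kN·m per $
  borosilicate glass: M = 4.38 kN·m per $
  copper: M = 3.29 kN·m per $
  beryllium: M = 0.341 kN·m per $
Concrete has the largest M.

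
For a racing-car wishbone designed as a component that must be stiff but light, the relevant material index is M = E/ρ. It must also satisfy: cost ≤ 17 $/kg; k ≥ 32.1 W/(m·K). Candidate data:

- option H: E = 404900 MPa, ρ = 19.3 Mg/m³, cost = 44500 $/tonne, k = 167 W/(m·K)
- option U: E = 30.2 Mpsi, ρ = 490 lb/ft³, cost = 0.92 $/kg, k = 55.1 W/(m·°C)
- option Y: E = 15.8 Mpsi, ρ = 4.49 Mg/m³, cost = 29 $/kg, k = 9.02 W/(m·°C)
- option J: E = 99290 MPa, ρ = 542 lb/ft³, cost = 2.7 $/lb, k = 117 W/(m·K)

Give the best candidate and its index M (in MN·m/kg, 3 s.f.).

Screen on constraints: cost ≤ 17 $/kg; k ≥ 32.1 W/(m·K). Survivors: option U, option J.
Normalizing units and computing the index:
  option U: E = 208.2 GPa, ρ = 7849 kg/m³
  option J: E = 99.29 GPa, ρ = 8682 kg/m³
  option U: M = 26.5 MN·m/kg
  option J: M = 11.4 MN·m/kg
Highest index: option U.

option U, M = 26.5 MN·m/kg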